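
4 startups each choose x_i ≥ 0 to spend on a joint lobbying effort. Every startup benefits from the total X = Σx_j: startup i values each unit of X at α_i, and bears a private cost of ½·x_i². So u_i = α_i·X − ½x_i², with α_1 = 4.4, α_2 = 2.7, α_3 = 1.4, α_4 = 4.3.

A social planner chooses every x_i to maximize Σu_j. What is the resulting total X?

Planner FOC: ∂(Σu_j)/∂x_i = (Σα_j) − x_i = 0, so x_i^SO = Σα_j = 12.8 for every i; X^SO = 51.2.

51.2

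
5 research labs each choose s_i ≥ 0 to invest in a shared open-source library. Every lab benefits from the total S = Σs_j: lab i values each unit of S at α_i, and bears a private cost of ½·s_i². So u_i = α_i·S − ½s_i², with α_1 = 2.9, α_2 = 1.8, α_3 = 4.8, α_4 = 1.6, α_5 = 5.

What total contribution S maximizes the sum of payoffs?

Planner FOC: ∂(Σu_j)/∂s_i = (Σα_j) − s_i = 0, so s_i^SO = Σα_j = 16.1 for every i; S^SO = 80.5.

80.5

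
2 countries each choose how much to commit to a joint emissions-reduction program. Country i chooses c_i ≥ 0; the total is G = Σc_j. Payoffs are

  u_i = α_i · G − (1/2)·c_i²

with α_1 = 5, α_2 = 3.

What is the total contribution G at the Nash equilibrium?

8

Country i's FOC: ∂u_i/∂c_i = α_i − c_i = 0, so c_i* = α_i.
NE contributions = (5, 3); G = 8.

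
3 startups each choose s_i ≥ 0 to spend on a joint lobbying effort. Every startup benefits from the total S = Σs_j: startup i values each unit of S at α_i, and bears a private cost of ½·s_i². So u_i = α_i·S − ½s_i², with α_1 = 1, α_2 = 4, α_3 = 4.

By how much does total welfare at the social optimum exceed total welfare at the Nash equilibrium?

Startup i's FOC: ∂u_i/∂s_i = α_i − s_i = 0, so s_i* = α_i.
NE contributions = (1, 4, 4); S = 9.
W^NE = (Σα)·S − ½Σα_i² = 9² − ½·33 = 64.5.
Planner sets s_i = Σα_j = 9 for every i, so S^SO = 3·9 = 27.
W^SO = (Σα)·S^SO − ½·3·(Σα)² = (3/2)·9² = 121.5.
Deadweight loss = W^SO − W^NE = 57.

57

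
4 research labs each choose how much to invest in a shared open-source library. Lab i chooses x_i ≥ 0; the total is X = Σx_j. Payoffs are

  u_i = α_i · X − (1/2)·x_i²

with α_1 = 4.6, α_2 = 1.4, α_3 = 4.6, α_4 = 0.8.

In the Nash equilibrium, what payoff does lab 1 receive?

41.86

Lab i's FOC: ∂u_i/∂x_i = α_i − x_i = 0, so x_i* = α_i.
NE contributions = (4.6, 1.4, 4.6, 0.8); X = 11.4.
u_1 = α_1·X − ½·(x_1)² = 4.6·11.4 − ½·4.6² = 41.86.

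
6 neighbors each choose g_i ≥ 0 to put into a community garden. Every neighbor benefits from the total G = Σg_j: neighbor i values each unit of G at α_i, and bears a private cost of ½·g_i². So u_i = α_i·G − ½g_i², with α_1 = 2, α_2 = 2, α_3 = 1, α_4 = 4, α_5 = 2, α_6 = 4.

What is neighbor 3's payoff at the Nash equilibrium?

Neighbor i's FOC: ∂u_i/∂g_i = α_i − g_i = 0, so g_i* = α_i.
NE contributions = (2, 2, 1, 4, 2, 4); G = 15.
u_3 = α_3·G − ½·(g_3)² = 1·15 − ½·1² = 14.5.

14.5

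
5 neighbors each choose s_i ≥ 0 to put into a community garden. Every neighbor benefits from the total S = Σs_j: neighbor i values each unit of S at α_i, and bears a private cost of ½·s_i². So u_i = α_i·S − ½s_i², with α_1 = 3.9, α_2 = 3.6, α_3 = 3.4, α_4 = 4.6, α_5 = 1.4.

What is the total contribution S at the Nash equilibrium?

16.9

Neighbor i's FOC: ∂u_i/∂s_i = α_i − s_i = 0, so s_i* = α_i.
NE contributions = (3.9, 3.6, 3.4, 4.6, 1.4); S = 16.9.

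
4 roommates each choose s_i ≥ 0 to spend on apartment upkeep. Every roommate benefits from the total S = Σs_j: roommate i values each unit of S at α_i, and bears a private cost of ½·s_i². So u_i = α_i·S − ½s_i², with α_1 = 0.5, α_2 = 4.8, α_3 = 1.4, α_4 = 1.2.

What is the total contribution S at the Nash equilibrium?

Roommate i's FOC: ∂u_i/∂s_i = α_i − s_i = 0, so s_i* = α_i.
NE contributions = (0.5, 4.8, 1.4, 1.2); S = 7.9.

7.9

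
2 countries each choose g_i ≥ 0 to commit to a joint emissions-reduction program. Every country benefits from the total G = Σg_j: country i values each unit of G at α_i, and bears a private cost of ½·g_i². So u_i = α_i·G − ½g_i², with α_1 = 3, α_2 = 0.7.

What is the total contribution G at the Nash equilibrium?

Country i's FOC: ∂u_i/∂g_i = α_i − g_i = 0, so g_i* = α_i.
NE contributions = (3, 0.7); G = 3.7.

3.7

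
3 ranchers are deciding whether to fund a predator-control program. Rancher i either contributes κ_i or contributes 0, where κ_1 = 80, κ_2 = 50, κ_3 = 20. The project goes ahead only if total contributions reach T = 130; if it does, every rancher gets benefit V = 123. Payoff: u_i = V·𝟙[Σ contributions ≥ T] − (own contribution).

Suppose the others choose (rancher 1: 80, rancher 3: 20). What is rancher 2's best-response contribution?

Others' total = 100. Contributing 50 brings total to 150 ≥ 130: gain V − κ_2 = 73.
Best response: 50.

50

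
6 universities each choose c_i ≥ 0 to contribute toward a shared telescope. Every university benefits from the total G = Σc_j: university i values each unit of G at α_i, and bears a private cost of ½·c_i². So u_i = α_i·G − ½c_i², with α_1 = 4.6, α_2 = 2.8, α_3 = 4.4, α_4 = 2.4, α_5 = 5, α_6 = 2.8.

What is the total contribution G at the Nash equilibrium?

University i's FOC: ∂u_i/∂c_i = α_i − c_i = 0, so c_i* = α_i.
NE contributions = (4.6, 2.8, 4.4, 2.4, 5, 2.8); G = 22.

22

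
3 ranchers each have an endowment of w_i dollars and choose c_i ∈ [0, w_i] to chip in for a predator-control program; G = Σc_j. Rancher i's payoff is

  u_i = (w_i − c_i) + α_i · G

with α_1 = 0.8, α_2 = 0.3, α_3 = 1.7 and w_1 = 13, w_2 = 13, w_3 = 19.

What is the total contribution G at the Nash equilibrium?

19

∂u_i/∂c_i = α_i − 1, so rancher i contributes w_i if α_i > 1, else 0.
α_i > 1 for i ∈ {3}; NE contributions (0, 0, 19), G = 19.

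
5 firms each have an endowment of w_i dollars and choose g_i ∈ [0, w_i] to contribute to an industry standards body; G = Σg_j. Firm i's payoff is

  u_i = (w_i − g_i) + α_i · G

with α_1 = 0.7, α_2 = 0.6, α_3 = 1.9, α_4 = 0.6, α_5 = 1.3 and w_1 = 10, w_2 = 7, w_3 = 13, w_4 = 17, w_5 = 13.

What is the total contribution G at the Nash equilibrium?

26

∂u_i/∂g_i = α_i − 1, so firm i contributes w_i if α_i > 1, else 0.
α_i > 1 for i ∈ {3, 5}; NE contributions (0, 0, 13, 0, 13), G = 26.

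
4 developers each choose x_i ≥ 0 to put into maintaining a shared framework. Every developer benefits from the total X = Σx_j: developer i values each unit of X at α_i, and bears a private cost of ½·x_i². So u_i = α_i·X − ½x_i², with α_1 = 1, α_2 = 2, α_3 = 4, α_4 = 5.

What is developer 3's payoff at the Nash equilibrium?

40

Developer i's FOC: ∂u_i/∂x_i = α_i − x_i = 0, so x_i* = α_i.
NE contributions = (1, 2, 4, 5); X = 12.
u_3 = α_3·X − ½·(x_3)² = 4·12 − ½·4² = 40.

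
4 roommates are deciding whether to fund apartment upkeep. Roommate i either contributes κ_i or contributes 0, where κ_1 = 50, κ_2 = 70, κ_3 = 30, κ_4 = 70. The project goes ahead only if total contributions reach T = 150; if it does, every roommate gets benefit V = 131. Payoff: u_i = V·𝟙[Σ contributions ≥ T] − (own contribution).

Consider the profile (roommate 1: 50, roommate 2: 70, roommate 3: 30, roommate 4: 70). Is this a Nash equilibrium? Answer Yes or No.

No

Total = 220 ≥ 150: provided.
Roommate 1 (pledges 50, payoff 81): dropping to 0 → total 170, payoff 131. Profitable deviation.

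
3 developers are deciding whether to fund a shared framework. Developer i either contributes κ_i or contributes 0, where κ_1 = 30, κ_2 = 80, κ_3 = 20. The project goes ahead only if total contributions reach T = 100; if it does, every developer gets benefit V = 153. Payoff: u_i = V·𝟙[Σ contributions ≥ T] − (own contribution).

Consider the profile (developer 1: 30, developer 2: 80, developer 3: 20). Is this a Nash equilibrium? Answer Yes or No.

Total = 130 ≥ 100: provided.
Developer 1 (pledges 30, payoff 123): dropping to 0 → total 100, payoff 153. Profitable deviation.

No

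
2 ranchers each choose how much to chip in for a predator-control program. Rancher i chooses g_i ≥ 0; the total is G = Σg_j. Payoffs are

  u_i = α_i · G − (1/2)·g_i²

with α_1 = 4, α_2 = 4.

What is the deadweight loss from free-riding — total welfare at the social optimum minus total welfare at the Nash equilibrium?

16

Rancher i's FOC: ∂u_i/∂g_i = α_i − g_i = 0, so g_i* = α_i.
NE contributions = (4, 4); G = 8.
W^NE = (Σα)·G − ½Σα_i² = 8² − ½·32 = 48.
Planner sets g_i = Σα_j = 8 for every i, so G^SO = 2·8 = 16.
W^SO = (Σα)·G^SO − ½·2·(Σα)² = (2/2)·8² = 64.
Deadweight loss = W^SO − W^NE = 16.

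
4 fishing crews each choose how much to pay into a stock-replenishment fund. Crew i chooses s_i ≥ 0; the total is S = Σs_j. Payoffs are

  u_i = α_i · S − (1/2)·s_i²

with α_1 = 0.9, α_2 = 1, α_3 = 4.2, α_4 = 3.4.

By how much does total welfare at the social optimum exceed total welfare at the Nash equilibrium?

105.755

Crew i's FOC: ∂u_i/∂s_i = α_i − s_i = 0, so s_i* = α_i.
NE contributions = (0.9, 1, 4.2, 3.4); S = 9.5.
W^NE = (Σα)·S − ½Σα_i² = 9.5² − ½·31.01 = 74.745.
Planner sets s_i = Σα_j = 9.5 for every i, so S^SO = 4·9.5 = 38.
W^SO = (Σα)·S^SO − ½·4·(Σα)² = (4/2)·9.5² = 180.5.
Deadweight loss = W^SO − W^NE = 105.755.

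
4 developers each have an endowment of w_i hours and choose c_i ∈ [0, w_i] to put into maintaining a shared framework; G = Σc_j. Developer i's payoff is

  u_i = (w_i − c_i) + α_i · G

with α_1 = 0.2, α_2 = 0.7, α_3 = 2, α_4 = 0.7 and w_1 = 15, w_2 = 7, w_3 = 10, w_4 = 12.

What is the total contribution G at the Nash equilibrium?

10

∂u_i/∂c_i = α_i − 1, so developer i contributes w_i if α_i > 1, else 0.
α_i > 1 for i ∈ {3}; NE contributions (0, 0, 10, 0), G = 10.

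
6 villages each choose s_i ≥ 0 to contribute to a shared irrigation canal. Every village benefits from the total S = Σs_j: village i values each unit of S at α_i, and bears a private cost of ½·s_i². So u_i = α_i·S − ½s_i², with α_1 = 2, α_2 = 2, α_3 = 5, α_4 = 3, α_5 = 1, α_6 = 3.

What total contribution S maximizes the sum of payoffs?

96

Planner FOC: ∂(Σu_j)/∂s_i = (Σα_j) − s_i = 0, so s_i^SO = Σα_j = 16 for every i; S^SO = 96.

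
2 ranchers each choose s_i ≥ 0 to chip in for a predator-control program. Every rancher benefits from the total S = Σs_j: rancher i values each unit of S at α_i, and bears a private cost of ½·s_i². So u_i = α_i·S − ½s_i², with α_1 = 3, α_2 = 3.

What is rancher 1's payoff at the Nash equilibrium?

Rancher i's FOC: ∂u_i/∂s_i = α_i − s_i = 0, so s_i* = α_i.
NE contributions = (3, 3); S = 6.
u_1 = α_1·S − ½·(s_1)² = 3·6 − ½·3² = 13.5.

13.5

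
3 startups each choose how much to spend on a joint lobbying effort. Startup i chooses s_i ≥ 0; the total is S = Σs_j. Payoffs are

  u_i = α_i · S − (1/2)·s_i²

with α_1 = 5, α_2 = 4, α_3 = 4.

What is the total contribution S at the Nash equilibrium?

Startup i's FOC: ∂u_i/∂s_i = α_i − s_i = 0, so s_i* = α_i.
NE contributions = (5, 4, 4); S = 13.

13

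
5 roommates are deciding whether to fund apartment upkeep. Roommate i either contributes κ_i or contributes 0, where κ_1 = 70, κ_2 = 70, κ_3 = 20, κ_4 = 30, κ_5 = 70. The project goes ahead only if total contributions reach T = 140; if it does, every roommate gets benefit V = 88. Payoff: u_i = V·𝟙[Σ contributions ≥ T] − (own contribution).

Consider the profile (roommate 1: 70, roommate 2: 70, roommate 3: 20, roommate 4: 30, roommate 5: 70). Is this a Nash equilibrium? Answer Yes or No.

No

Total = 260 ≥ 140: provided.
Roommate 1 (pledges 70, payoff 18): dropping to 0 → total 190, payoff 88. Profitable deviation.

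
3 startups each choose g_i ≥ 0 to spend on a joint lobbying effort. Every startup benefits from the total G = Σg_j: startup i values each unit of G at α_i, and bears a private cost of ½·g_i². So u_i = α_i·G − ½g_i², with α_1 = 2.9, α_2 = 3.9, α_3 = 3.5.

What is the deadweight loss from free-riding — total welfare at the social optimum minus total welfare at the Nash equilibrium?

70.98

Startup i's FOC: ∂u_i/∂g_i = α_i − g_i = 0, so g_i* = α_i.
NE contributions = (2.9, 3.9, 3.5); G = 10.3.
W^NE = (Σα)·G − ½Σα_i² = 10.3² − ½·35.87 = 88.155.
Planner sets g_i = Σα_j = 10.3 for every i, so G^SO = 3·10.3 = 30.9.
W^SO = (Σα)·G^SO − ½·3·(Σα)² = (3/2)·10.3² = 159.135.
Deadweight loss = W^SO − W^NE = 70.98.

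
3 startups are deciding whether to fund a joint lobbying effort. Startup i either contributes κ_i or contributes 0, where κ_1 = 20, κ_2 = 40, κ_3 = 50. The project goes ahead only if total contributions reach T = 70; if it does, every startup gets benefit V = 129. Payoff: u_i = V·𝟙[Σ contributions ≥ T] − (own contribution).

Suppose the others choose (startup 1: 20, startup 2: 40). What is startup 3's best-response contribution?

50

Others' total = 60. Contributing 50 brings total to 110 ≥ 70: gain V − κ_3 = 79.
Best response: 50.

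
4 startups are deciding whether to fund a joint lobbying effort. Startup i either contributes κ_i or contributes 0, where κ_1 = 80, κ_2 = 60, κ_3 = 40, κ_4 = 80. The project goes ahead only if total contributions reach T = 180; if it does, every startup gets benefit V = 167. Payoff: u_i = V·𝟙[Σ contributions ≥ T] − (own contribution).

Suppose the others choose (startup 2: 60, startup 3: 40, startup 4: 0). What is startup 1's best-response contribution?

80

Others' total = 100. Contributing 80 brings total to 180 ≥ 180: gain V − κ_1 = 87.
Best response: 80.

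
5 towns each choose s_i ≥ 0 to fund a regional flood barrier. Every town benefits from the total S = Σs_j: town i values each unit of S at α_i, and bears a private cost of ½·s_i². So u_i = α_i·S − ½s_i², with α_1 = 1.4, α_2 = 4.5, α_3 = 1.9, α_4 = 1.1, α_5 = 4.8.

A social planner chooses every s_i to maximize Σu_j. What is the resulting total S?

68.5

Planner FOC: ∂(Σu_j)/∂s_i = (Σα_j) − s_i = 0, so s_i^SO = Σα_j = 13.7 for every i; S^SO = 68.5.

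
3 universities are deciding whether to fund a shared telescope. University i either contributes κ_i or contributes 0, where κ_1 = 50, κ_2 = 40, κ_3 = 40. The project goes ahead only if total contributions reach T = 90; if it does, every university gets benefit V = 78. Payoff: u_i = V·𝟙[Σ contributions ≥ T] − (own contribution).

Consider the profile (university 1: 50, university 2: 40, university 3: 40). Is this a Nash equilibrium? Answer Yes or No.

Total = 130 ≥ 90: provided.
University 1 (pledges 50, payoff 28): dropping to 0 → total 80, payoff 0. No gain.
University 2 (pledges 40, payoff 38): dropping to 0 → total 90, payoff 78. Profitable deviation.

No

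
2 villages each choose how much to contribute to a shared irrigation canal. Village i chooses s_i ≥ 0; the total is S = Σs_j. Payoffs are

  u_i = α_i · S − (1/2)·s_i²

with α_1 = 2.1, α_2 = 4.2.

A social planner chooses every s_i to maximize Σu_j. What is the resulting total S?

Planner FOC: ∂(Σu_j)/∂s_i = (Σα_j) − s_i = 0, so s_i^SO = Σα_j = 6.3 for every i; S^SO = 12.6.

12.6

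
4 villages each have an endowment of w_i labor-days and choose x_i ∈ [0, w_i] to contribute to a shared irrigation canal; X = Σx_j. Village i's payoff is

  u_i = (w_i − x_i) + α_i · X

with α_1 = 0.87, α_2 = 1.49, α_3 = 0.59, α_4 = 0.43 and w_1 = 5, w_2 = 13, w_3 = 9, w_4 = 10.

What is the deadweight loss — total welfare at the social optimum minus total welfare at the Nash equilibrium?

∂u_i/∂x_i = α_i − 1, so village i contributes w_i if α_i > 1, else 0.
α_i > 1 for i ∈ {2}; NE contributions (0, 13, 0, 0), X = 13.
W^NE = Σw_i − X^NE + (Σα_i)·X^NE = 37 + 2.38·13 = 67.94.
Planner: ∂(Σu_j)/∂x_i = Σα_j − 1 = 2.38 > 0, so everyone contributes w_i; X^SO = 37, W^SO = 37 + 2.38·37 = 125.06.
Deadweight loss = 57.12.

57.12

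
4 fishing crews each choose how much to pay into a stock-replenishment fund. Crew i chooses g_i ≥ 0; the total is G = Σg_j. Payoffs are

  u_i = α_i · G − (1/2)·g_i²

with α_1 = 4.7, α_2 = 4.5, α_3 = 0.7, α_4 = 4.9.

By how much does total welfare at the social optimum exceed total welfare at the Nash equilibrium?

252.46

Crew i's FOC: ∂u_i/∂g_i = α_i − g_i = 0, so g_i* = α_i.
NE contributions = (4.7, 4.5, 0.7, 4.9); G = 14.8.
W^NE = (Σα)·G − ½Σα_i² = 14.8² − ½·66.84 = 185.62.
Planner sets g_i = Σα_j = 14.8 for every i, so G^SO = 4·14.8 = 59.2.
W^SO = (Σα)·G^SO − ½·4·(Σα)² = (4/2)·14.8² = 438.08.
Deadweight loss = W^SO − W^NE = 252.46.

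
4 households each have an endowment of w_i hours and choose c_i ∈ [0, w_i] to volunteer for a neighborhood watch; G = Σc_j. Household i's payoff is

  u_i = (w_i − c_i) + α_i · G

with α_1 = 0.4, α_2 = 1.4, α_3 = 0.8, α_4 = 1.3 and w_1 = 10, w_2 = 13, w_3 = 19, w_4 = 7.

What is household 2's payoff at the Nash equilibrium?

28

∂u_i/∂c_i = α_i − 1, so household i contributes w_i if α_i > 1, else 0.
α_i > 1 for i ∈ {2, 4}; NE contributions (0, 13, 0, 7), G = 20.
u_2 = (13 − 13) + 1.4·20 = 28.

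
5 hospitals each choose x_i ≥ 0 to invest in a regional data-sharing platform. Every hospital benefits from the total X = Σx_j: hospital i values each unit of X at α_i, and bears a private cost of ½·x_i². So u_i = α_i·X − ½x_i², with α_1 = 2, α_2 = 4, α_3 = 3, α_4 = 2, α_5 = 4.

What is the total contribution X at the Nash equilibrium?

15

Hospital i's FOC: ∂u_i/∂x_i = α_i − x_i = 0, so x_i* = α_i.
NE contributions = (2, 4, 3, 2, 4); X = 15.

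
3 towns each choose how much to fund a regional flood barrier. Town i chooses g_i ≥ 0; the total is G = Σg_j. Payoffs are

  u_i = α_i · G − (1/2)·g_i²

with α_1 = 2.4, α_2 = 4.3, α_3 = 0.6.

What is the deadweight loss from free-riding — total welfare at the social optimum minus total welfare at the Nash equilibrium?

Town i's FOC: ∂u_i/∂g_i = α_i − g_i = 0, so g_i* = α_i.
NE contributions = (2.4, 4.3, 0.6); G = 7.3.
W^NE = (Σα)·G − ½Σα_i² = 7.3² − ½·24.61 = 40.985.
Planner sets g_i = Σα_j = 7.3 for every i, so G^SO = 3·7.3 = 21.9.
W^SO = (Σα)·G^SO − ½·3·(Σα)² = (3/2)·7.3² = 79.935.
Deadweight loss = W^SO − W^NE = 38.95.

38.95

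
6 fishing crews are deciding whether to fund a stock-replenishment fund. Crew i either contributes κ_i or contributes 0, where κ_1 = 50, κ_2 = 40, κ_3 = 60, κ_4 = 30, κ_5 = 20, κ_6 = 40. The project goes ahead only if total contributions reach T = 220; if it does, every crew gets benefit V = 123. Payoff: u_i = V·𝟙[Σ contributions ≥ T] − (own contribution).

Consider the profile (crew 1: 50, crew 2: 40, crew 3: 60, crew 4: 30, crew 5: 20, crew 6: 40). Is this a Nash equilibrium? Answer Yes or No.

Total = 240 ≥ 220: provided.
Crew 1 (pledges 50, payoff 73): dropping to 0 → total 190, payoff 0. No gain.
Crew 2 (pledges 40, payoff 83): dropping to 0 → total 200, payoff 0. No gain.
Crew 3 (pledges 60, payoff 63): dropping to 0 → total 180, payoff 0. No gain.
Crew 4 (pledges 30, payoff 93): dropping to 0 → total 210, payoff 0. No gain.
Crew 5 (pledges 20, payoff 103): dropping to 0 → total 220, payoff 123. Profitable deviation.

No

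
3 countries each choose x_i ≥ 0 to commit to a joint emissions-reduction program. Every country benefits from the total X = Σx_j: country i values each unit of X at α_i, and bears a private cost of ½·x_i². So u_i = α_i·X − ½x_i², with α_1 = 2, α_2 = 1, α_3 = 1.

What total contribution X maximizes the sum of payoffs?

Planner FOC: ∂(Σu_j)/∂x_i = (Σα_j) − x_i = 0, so x_i^SO = Σα_j = 4 for every i; X^SO = 12.

12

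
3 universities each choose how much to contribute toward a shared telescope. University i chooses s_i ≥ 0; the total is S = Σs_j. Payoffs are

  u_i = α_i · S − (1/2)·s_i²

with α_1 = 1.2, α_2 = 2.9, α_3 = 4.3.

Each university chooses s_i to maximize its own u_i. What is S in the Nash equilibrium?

8.4

University i's FOC: ∂u_i/∂s_i = α_i − s_i = 0, so s_i* = α_i.
NE contributions = (1.2, 2.9, 4.3); S = 8.4.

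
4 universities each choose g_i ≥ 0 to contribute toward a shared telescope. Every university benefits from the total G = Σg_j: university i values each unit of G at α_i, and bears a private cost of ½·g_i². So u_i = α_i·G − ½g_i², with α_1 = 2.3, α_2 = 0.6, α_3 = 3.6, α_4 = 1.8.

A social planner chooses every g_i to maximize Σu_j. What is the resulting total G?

Planner FOC: ∂(Σu_j)/∂g_i = (Σα_j) − g_i = 0, so g_i^SO = Σα_j = 8.3 for every i; G^SO = 33.2.

33.2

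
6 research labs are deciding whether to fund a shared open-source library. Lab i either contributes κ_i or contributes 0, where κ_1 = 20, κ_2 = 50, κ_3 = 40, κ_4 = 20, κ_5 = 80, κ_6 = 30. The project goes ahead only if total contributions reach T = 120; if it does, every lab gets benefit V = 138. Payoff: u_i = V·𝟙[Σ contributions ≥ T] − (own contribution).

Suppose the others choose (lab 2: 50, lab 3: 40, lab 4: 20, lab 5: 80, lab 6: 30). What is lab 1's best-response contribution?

0

Others' total = 220 ≥ 120; contributing adds cost 20 for no extra benefit.
Best response: 0.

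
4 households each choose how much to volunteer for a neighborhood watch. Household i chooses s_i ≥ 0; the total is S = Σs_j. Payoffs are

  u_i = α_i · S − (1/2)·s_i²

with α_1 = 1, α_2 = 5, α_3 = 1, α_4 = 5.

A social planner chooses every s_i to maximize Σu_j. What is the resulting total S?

48

Planner FOC: ∂(Σu_j)/∂s_i = (Σα_j) − s_i = 0, so s_i^SO = Σα_j = 12 for every i; S^SO = 48.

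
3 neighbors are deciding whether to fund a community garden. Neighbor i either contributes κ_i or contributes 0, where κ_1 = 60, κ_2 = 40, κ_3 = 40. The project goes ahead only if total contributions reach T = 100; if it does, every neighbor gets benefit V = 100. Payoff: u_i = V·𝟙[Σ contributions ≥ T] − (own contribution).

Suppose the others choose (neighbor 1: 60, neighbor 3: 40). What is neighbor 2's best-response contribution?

Others' total = 100 ≥ 100; contributing adds cost 40 for no extra benefit.
Best response: 0.

0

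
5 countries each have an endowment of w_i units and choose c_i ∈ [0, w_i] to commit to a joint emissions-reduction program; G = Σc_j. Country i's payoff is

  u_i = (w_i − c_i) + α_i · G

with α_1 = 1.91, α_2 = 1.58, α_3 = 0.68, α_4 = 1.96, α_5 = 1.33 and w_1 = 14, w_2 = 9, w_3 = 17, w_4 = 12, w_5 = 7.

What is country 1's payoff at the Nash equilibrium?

∂u_i/∂c_i = α_i − 1, so country i contributes w_i if α_i > 1, else 0.
α_i > 1 for i ∈ {1, 2, 4, 5}; NE contributions (14, 9, 0, 12, 7), G = 42.
u_1 = (14 − 14) + 1.91·42 = 80.22.

80.22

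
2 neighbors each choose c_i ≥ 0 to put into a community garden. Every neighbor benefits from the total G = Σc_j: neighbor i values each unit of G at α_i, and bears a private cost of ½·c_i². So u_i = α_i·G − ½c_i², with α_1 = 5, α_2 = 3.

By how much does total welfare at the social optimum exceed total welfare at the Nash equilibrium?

17

Neighbor i's FOC: ∂u_i/∂c_i = α_i − c_i = 0, so c_i* = α_i.
NE contributions = (5, 3); G = 8.
W^NE = (Σα)·G − ½Σα_i² = 8² − ½·34 = 47.
Planner sets c_i = Σα_j = 8 for every i, so G^SO = 2·8 = 16.
W^SO = (Σα)·G^SO − ½·2·(Σα)² = (2/2)·8² = 64.
Deadweight loss = W^SO − W^NE = 17.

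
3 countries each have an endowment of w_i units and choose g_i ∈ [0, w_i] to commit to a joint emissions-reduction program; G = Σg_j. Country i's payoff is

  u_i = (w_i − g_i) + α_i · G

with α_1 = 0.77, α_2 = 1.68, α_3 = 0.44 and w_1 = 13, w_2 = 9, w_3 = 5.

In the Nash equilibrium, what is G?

9

∂u_i/∂g_i = α_i − 1, so country i contributes w_i if α_i > 1, else 0.
α_i > 1 for i ∈ {2}; NE contributions (0, 9, 0), G = 9.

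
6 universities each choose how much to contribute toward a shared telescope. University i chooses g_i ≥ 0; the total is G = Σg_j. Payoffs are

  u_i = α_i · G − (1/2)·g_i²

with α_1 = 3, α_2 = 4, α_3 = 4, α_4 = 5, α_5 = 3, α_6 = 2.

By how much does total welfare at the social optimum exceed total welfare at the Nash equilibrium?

921.5

University i's FOC: ∂u_i/∂g_i = α_i − g_i = 0, so g_i* = α_i.
NE contributions = (3, 4, 4, 5, 3, 2); G = 21.
W^NE = (Σα)·G − ½Σα_i² = 21² − ½·79 = 401.5.
Planner sets g_i = Σα_j = 21 for every i, so G^SO = 6·21 = 126.
W^SO = (Σα)·G^SO − ½·6·(Σα)² = (6/2)·21² = 1323.
Deadweight loss = W^SO − W^NE = 921.5.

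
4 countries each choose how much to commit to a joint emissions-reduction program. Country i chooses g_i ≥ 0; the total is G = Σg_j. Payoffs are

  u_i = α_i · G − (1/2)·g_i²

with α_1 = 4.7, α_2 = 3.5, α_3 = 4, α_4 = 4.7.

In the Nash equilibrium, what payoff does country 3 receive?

Country i's FOC: ∂u_i/∂g_i = α_i − g_i = 0, so g_i* = α_i.
NE contributions = (4.7, 3.5, 4, 4.7); G = 16.9.
u_3 = α_3·G − ½·(g_3)² = 4·16.9 − ½·4² = 59.6.

59.6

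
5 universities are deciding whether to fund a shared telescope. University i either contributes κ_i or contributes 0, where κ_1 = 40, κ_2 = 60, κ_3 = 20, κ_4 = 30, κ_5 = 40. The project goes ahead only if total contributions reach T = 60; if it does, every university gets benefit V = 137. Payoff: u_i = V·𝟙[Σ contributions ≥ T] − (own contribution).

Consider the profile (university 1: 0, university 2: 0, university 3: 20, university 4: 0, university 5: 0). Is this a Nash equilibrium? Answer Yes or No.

No

Total = 20 < 60: not provided.
University 1 (pledges 0, payoff 0): pledging 40 → total 60, payoff 97. Profitable deviation.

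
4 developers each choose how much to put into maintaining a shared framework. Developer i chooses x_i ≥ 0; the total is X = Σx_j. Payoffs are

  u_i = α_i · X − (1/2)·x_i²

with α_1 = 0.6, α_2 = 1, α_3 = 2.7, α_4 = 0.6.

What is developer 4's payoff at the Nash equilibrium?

Developer i's FOC: ∂u_i/∂x_i = α_i − x_i = 0, so x_i* = α_i.
NE contributions = (0.6, 1, 2.7, 0.6); X = 4.9.
u_4 = α_4·X − ½·(x_4)² = 0.6·4.9 − ½·0.6² = 2.76.

2.76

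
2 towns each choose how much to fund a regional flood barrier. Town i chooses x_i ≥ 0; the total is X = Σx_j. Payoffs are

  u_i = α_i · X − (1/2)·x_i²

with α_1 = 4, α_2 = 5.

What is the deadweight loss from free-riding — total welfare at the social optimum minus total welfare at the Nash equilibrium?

Town i's FOC: ∂u_i/∂x_i = α_i − x_i = 0, so x_i* = α_i.
NE contributions = (4, 5); X = 9.
W^NE = (Σα)·X − ½Σα_i² = 9² − ½·41 = 60.5.
Planner sets x_i = Σα_j = 9 for every i, so X^SO = 2·9 = 18.
W^SO = (Σα)·X^SO − ½·2·(Σα)² = (2/2)·9² = 81.
Deadweight loss = W^SO − W^NE = 20.5.

20.5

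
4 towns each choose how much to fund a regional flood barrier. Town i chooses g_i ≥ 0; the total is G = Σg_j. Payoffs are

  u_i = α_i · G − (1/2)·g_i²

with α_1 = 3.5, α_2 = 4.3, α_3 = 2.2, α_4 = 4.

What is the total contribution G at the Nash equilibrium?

Town i's FOC: ∂u_i/∂g_i = α_i − g_i = 0, so g_i* = α_i.
NE contributions = (3.5, 4.3, 2.2, 4); G = 14.

14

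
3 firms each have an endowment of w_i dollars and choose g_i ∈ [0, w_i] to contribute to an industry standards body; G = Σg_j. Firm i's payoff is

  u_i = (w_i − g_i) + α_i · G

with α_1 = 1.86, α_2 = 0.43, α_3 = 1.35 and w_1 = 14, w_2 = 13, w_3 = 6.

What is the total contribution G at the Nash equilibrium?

20

∂u_i/∂g_i = α_i − 1, so firm i contributes w_i if α_i > 1, else 0.
α_i > 1 for i ∈ {1, 3}; NE contributions (14, 0, 6), G = 20.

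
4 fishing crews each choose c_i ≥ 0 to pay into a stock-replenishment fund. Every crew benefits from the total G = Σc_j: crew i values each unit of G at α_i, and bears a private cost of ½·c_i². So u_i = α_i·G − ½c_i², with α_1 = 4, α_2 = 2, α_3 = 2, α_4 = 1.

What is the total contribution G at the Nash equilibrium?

9

Crew i's FOC: ∂u_i/∂c_i = α_i − c_i = 0, so c_i* = α_i.
NE contributions = (4, 2, 2, 1); G = 9.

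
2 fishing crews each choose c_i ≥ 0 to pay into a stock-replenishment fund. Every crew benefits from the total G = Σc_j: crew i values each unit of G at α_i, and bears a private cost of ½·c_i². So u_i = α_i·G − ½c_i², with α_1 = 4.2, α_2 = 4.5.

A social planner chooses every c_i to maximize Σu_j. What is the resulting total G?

17.4

Planner FOC: ∂(Σu_j)/∂c_i = (Σα_j) − c_i = 0, so c_i^SO = Σα_j = 8.7 for every i; G^SO = 17.4.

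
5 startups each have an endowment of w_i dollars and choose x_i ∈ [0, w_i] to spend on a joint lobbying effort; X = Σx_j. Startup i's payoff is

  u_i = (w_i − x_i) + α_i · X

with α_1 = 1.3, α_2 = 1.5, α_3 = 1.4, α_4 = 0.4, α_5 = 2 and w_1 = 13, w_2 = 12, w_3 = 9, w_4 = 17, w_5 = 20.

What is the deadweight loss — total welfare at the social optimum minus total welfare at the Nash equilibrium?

95.2

∂u_i/∂x_i = α_i − 1, so startup i contributes w_i if α_i > 1, else 0.
α_i > 1 for i ∈ {1, 2, 3, 5}; NE contributions (13, 12, 9, 0, 20), X = 54.
W^NE = Σw_i − X^NE + (Σα_i)·X^NE = 71 + 5.6·54 = 373.4.
Planner: ∂(Σu_j)/∂x_i = Σα_j − 1 = 5.6 > 0, so everyone contributes w_i; X^SO = 71, W^SO = 71 + 5.6·71 = 468.6.
Deadweight loss = 95.2.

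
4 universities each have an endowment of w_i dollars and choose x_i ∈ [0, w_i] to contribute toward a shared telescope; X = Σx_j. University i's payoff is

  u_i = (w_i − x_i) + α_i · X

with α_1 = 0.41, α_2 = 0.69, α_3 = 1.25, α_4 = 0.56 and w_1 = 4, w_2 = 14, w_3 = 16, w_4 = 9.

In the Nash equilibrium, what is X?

16

∂u_i/∂x_i = α_i − 1, so university i contributes w_i if α_i > 1, else 0.
α_i > 1 for i ∈ {3}; NE contributions (0, 0, 16, 0), X = 16.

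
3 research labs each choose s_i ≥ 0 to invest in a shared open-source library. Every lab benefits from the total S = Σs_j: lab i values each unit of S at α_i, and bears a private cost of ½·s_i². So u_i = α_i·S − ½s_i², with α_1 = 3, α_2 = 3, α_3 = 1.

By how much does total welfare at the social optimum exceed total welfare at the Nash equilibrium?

34

Lab i's FOC: ∂u_i/∂s_i = α_i − s_i = 0, so s_i* = α_i.
NE contributions = (3, 3, 1); S = 7.
W^NE = (Σα)·S − ½Σα_i² = 7² − ½·19 = 39.5.
Planner sets s_i = Σα_j = 7 for every i, so S^SO = 3·7 = 21.
W^SO = (Σα)·S^SO − ½·3·(Σα)² = (3/2)·7² = 73.5.
Deadweight loss = W^SO − W^NE = 34.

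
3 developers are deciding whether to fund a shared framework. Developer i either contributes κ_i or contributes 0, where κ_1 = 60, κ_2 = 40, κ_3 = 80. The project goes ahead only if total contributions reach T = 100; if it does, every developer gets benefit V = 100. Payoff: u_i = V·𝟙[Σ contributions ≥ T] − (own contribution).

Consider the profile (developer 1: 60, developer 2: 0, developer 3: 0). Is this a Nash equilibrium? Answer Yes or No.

No

Total = 60 < 100: not provided.
Developer 1 (pledges 60, payoff -60): dropping to 0 → total 0, payoff 0. Profitable deviation.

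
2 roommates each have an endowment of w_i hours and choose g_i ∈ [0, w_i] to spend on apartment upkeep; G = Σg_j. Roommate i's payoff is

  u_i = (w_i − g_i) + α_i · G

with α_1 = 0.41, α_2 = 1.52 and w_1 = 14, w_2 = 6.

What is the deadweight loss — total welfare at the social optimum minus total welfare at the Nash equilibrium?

13.02

∂u_i/∂g_i = α_i − 1, so roommate i contributes w_i if α_i > 1, else 0.
α_i > 1 for i ∈ {2}; NE contributions (0, 6), G = 6.
W^NE = Σw_i − G^NE + (Σα_i)·G^NE = 20 + 0.93·6 = 25.58.
Planner: ∂(Σu_j)/∂g_i = Σα_j − 1 = 0.93 > 0, so everyone contributes w_i; G^SO = 20, W^SO = 20 + 0.93·20 = 38.6.
Deadweight loss = 13.02.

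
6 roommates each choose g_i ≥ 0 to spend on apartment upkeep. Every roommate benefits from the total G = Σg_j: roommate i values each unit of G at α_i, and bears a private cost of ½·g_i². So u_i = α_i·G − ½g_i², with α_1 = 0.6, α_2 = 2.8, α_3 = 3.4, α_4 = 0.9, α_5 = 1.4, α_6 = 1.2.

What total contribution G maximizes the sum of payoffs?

Planner FOC: ∂(Σu_j)/∂g_i = (Σα_j) − g_i = 0, so g_i^SO = Σα_j = 10.3 for every i; G^SO = 61.8.

61.8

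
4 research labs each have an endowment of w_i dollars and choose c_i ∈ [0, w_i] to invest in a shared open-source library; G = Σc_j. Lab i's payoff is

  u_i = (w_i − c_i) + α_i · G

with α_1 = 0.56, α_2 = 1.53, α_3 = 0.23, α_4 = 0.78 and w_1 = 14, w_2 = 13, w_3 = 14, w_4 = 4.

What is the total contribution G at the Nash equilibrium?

∂u_i/∂c_i = α_i − 1, so lab i contributes w_i if α_i > 1, else 0.
α_i > 1 for i ∈ {2}; NE contributions (0, 13, 0, 0), G = 13.

13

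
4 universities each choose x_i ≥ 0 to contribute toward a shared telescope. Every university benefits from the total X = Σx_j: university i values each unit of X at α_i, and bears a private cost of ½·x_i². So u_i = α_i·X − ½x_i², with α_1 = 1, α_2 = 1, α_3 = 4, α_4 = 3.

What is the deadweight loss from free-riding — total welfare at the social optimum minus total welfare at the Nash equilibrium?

University i's FOC: ∂u_i/∂x_i = α_i − x_i = 0, so x_i* = α_i.
NE contributions = (1, 1, 4, 3); X = 9.
W^NE = (Σα)·X − ½Σα_i² = 9² − ½·27 = 67.5.
Planner sets x_i = Σα_j = 9 for every i, so X^SO = 4·9 = 36.
W^SO = (Σα)·X^SO − ½·4·(Σα)² = (4/2)·9² = 162.
Deadweight loss = W^SO − W^NE = 94.5.

94.5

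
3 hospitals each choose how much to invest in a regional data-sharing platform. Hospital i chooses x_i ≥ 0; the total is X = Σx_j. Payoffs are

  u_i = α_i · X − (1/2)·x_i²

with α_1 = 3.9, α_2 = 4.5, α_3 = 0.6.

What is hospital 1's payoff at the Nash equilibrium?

27.495

Hospital i's FOC: ∂u_i/∂x_i = α_i − x_i = 0, so x_i* = α_i.
NE contributions = (3.9, 4.5, 0.6); X = 9.
u_1 = α_1·X − ½·(x_1)² = 3.9·9 − ½·3.9² = 27.495.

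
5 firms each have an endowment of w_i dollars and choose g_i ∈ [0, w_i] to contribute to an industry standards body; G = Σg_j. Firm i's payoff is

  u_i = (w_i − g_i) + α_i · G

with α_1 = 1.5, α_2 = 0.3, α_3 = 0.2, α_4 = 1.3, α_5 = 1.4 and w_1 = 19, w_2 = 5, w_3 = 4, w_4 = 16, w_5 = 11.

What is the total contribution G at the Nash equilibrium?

∂u_i/∂g_i = α_i − 1, so firm i contributes w_i if α_i > 1, else 0.
α_i > 1 for i ∈ {1, 4, 5}; NE contributions (19, 0, 0, 16, 11), G = 46.

46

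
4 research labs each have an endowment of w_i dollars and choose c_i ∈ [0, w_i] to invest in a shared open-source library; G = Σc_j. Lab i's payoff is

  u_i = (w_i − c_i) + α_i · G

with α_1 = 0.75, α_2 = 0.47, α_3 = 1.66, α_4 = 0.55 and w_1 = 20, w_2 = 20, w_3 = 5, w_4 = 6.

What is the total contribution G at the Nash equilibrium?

5

∂u_i/∂c_i = α_i − 1, so lab i contributes w_i if α_i > 1, else 0.
α_i > 1 for i ∈ {3}; NE contributions (0, 0, 5, 0), G = 5.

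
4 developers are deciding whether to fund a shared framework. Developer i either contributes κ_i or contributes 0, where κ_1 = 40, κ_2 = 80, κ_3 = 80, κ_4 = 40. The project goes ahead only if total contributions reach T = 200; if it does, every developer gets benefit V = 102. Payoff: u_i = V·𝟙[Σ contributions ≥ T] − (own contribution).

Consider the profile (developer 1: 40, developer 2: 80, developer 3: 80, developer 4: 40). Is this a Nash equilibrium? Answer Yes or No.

Total = 240 ≥ 200: provided.
Developer 1 (pledges 40, payoff 62): dropping to 0 → total 200, payoff 102. Profitable deviation.

No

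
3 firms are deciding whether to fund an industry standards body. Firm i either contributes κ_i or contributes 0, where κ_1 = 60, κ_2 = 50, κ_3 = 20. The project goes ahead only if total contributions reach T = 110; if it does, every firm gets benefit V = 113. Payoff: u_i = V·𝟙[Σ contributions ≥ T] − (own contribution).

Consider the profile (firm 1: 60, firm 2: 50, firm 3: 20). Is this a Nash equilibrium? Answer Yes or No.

Total = 130 ≥ 110: provided.
Firm 1 (pledges 60, payoff 53): dropping to 0 → total 70, payoff 0. No gain.
Firm 2 (pledges 50, payoff 63): dropping to 0 → total 80, payoff 0. No gain.
Firm 3 (pledges 20, payoff 93): dropping to 0 → total 110, payoff 113. Profitable deviation.

No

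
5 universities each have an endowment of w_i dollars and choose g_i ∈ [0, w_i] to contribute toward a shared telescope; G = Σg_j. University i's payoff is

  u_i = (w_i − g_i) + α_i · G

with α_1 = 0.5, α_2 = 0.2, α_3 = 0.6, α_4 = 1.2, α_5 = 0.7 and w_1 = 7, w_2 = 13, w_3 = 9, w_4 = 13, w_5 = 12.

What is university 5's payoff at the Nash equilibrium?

21.1

∂u_i/∂g_i = α_i − 1, so university i contributes w_i if α_i > 1, else 0.
α_i > 1 for i ∈ {4}; NE contributions (0, 0, 0, 13, 0), G = 13.
u_5 = (12 − 0) + 0.7·13 = 21.1.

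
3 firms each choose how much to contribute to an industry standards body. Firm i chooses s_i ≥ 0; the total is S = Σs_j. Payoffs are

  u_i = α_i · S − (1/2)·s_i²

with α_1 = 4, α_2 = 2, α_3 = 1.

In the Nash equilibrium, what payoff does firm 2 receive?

Firm i's FOC: ∂u_i/∂s_i = α_i − s_i = 0, so s_i* = α_i.
NE contributions = (4, 2, 1); S = 7.
u_2 = α_2·S − ½·(s_2)² = 2·7 − ½·2² = 12.

12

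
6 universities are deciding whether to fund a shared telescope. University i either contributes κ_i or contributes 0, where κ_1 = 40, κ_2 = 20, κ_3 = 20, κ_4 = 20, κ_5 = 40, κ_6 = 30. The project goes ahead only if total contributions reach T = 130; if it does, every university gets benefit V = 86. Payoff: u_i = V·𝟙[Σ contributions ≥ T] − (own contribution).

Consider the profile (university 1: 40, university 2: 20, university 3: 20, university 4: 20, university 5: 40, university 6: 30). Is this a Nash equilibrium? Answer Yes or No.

No

Total = 170 ≥ 130: provided.
University 1 (pledges 40, payoff 46): dropping to 0 → total 130, payoff 86. Profitable deviation.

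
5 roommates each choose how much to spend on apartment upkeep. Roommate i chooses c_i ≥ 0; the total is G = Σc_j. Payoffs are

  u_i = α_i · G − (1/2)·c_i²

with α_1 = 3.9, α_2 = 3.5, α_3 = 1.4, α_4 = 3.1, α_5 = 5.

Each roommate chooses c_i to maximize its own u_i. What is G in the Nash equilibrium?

16.9

Roommate i's FOC: ∂u_i/∂c_i = α_i − c_i = 0, so c_i* = α_i.
NE contributions = (3.9, 3.5, 1.4, 3.1, 5); G = 16.9.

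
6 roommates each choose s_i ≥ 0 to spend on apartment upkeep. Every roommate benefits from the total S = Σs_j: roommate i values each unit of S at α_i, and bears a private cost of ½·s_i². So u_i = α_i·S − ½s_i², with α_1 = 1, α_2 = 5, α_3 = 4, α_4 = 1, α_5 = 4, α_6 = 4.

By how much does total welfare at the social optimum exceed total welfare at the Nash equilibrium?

Roommate i's FOC: ∂u_i/∂s_i = α_i − s_i = 0, so s_i* = α_i.
NE contributions = (1, 5, 4, 1, 4, 4); S = 19.
W^NE = (Σα)·S − ½Σα_i² = 19² − ½·75 = 323.5.
Planner sets s_i = Σα_j = 19 for every i, so S^SO = 6·19 = 114.
W^SO = (Σα)·S^SO − ½·6·(Σα)² = (6/2)·19² = 1083.
Deadweight loss = W^SO − W^NE = 759.5.

759.5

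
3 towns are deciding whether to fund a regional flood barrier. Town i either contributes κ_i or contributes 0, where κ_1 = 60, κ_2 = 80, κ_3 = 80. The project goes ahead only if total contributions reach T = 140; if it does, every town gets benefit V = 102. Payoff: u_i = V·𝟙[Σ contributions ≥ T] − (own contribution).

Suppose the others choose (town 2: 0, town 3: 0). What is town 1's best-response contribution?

Others' total = 0. Even contributing 60 gives 60 < 140: no benefit either way.
Best response: 0.

0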